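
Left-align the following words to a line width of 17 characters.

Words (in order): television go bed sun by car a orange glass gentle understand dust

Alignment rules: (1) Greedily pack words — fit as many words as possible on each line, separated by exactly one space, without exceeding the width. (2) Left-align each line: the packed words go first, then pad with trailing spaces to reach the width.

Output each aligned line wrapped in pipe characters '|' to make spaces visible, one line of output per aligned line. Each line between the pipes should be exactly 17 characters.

Line 1: ['television', 'go', 'bed'] (min_width=17, slack=0)
Line 2: ['sun', 'by', 'car', 'a'] (min_width=12, slack=5)
Line 3: ['orange', 'glass'] (min_width=12, slack=5)
Line 4: ['gentle', 'understand'] (min_width=17, slack=0)
Line 5: ['dust'] (min_width=4, slack=13)

Answer: |television go bed|
|sun by car a     |
|orange glass     |
|gentle understand|
|dust             |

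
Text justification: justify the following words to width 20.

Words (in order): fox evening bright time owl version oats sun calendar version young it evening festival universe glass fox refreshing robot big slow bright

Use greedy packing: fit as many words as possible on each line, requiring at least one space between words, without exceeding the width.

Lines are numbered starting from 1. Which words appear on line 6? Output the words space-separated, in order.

Line 1: ['fox', 'evening', 'bright'] (min_width=18, slack=2)
Line 2: ['time', 'owl', 'version'] (min_width=16, slack=4)
Line 3: ['oats', 'sun', 'calendar'] (min_width=17, slack=3)
Line 4: ['version', 'young', 'it'] (min_width=16, slack=4)
Line 5: ['evening', 'festival'] (min_width=16, slack=4)
Line 6: ['universe', 'glass', 'fox'] (min_width=18, slack=2)
Line 7: ['refreshing', 'robot', 'big'] (min_width=20, slack=0)
Line 8: ['slow', 'bright'] (min_width=11, slack=9)

Answer: universe glass fox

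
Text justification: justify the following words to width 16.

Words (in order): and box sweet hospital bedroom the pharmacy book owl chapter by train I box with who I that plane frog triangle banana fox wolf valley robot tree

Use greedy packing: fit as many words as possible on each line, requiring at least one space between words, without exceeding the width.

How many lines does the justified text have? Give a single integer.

Answer: 10

Derivation:
Line 1: ['and', 'box', 'sweet'] (min_width=13, slack=3)
Line 2: ['hospital', 'bedroom'] (min_width=16, slack=0)
Line 3: ['the', 'pharmacy'] (min_width=12, slack=4)
Line 4: ['book', 'owl', 'chapter'] (min_width=16, slack=0)
Line 5: ['by', 'train', 'I', 'box'] (min_width=14, slack=2)
Line 6: ['with', 'who', 'I', 'that'] (min_width=15, slack=1)
Line 7: ['plane', 'frog'] (min_width=10, slack=6)
Line 8: ['triangle', 'banana'] (min_width=15, slack=1)
Line 9: ['fox', 'wolf', 'valley'] (min_width=15, slack=1)
Line 10: ['robot', 'tree'] (min_width=10, slack=6)
Total lines: 10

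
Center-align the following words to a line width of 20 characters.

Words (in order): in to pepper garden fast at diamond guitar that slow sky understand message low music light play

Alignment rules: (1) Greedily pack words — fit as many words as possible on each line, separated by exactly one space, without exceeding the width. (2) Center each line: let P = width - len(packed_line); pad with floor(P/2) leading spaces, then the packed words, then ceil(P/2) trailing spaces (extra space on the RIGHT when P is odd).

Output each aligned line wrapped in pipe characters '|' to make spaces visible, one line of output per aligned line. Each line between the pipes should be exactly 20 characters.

Answer: |in to pepper garden |
|  fast at diamond   |
|guitar that slow sky|
| understand message |
|low music light play|

Derivation:
Line 1: ['in', 'to', 'pepper', 'garden'] (min_width=19, slack=1)
Line 2: ['fast', 'at', 'diamond'] (min_width=15, slack=5)
Line 3: ['guitar', 'that', 'slow', 'sky'] (min_width=20, slack=0)
Line 4: ['understand', 'message'] (min_width=18, slack=2)
Line 5: ['low', 'music', 'light', 'play'] (min_width=20, slack=0)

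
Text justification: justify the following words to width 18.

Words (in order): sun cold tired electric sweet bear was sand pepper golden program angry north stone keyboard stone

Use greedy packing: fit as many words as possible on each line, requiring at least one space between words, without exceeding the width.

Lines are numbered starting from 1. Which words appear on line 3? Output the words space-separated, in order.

Answer: bear was sand

Derivation:
Line 1: ['sun', 'cold', 'tired'] (min_width=14, slack=4)
Line 2: ['electric', 'sweet'] (min_width=14, slack=4)
Line 3: ['bear', 'was', 'sand'] (min_width=13, slack=5)
Line 4: ['pepper', 'golden'] (min_width=13, slack=5)
Line 5: ['program', 'angry'] (min_width=13, slack=5)
Line 6: ['north', 'stone'] (min_width=11, slack=7)
Line 7: ['keyboard', 'stone'] (min_width=14, slack=4)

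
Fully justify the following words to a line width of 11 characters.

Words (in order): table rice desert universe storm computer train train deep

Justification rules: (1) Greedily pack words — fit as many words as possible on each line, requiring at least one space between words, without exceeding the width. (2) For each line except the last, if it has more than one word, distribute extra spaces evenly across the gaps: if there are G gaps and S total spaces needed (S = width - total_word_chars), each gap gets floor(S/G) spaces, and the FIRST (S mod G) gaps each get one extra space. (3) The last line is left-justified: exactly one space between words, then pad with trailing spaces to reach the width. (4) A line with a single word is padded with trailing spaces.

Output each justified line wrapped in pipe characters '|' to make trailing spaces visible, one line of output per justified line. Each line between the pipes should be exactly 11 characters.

Line 1: ['table', 'rice'] (min_width=10, slack=1)
Line 2: ['desert'] (min_width=6, slack=5)
Line 3: ['universe'] (min_width=8, slack=3)
Line 4: ['storm'] (min_width=5, slack=6)
Line 5: ['computer'] (min_width=8, slack=3)
Line 6: ['train', 'train'] (min_width=11, slack=0)
Line 7: ['deep'] (min_width=4, slack=7)

Answer: |table  rice|
|desert     |
|universe   |
|storm      |
|computer   |
|train train|
|deep       |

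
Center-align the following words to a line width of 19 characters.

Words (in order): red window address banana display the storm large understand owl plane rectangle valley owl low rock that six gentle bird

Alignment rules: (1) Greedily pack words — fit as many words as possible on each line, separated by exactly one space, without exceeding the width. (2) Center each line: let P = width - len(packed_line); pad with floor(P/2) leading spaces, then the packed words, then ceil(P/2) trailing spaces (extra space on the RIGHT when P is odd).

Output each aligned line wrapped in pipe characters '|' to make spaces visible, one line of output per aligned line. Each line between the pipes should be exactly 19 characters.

Line 1: ['red', 'window', 'address'] (min_width=18, slack=1)
Line 2: ['banana', 'display', 'the'] (min_width=18, slack=1)
Line 3: ['storm', 'large'] (min_width=11, slack=8)
Line 4: ['understand', 'owl'] (min_width=14, slack=5)
Line 5: ['plane', 'rectangle'] (min_width=15, slack=4)
Line 6: ['valley', 'owl', 'low', 'rock'] (min_width=19, slack=0)
Line 7: ['that', 'six', 'gentle'] (min_width=15, slack=4)
Line 8: ['bird'] (min_width=4, slack=15)

Answer: |red window address |
|banana display the |
|    storm large    |
|  understand owl   |
|  plane rectangle  |
|valley owl low rock|
|  that six gentle  |
|       bird        |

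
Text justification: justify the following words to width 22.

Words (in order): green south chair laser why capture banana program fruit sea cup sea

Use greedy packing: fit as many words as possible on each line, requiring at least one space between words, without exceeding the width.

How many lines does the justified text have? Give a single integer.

Answer: 4

Derivation:
Line 1: ['green', 'south', 'chair'] (min_width=17, slack=5)
Line 2: ['laser', 'why', 'capture'] (min_width=17, slack=5)
Line 3: ['banana', 'program', 'fruit'] (min_width=20, slack=2)
Line 4: ['sea', 'cup', 'sea'] (min_width=11, slack=11)
Total lines: 4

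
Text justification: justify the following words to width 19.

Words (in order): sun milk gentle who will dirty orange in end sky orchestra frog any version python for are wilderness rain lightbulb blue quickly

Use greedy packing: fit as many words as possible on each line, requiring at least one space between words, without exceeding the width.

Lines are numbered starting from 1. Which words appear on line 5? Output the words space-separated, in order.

Line 1: ['sun', 'milk', 'gentle', 'who'] (min_width=19, slack=0)
Line 2: ['will', 'dirty', 'orange'] (min_width=17, slack=2)
Line 3: ['in', 'end', 'sky'] (min_width=10, slack=9)
Line 4: ['orchestra', 'frog', 'any'] (min_width=18, slack=1)
Line 5: ['version', 'python', 'for'] (min_width=18, slack=1)
Line 6: ['are', 'wilderness', 'rain'] (min_width=19, slack=0)
Line 7: ['lightbulb', 'blue'] (min_width=14, slack=5)
Line 8: ['quickly'] (min_width=7, slack=12)

Answer: version python for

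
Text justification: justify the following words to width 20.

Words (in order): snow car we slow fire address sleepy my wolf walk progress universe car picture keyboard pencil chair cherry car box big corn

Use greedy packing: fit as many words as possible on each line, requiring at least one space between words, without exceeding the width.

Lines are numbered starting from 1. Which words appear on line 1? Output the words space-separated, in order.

Answer: snow car we slow

Derivation:
Line 1: ['snow', 'car', 'we', 'slow'] (min_width=16, slack=4)
Line 2: ['fire', 'address', 'sleepy'] (min_width=19, slack=1)
Line 3: ['my', 'wolf', 'walk'] (min_width=12, slack=8)
Line 4: ['progress', 'universe'] (min_width=17, slack=3)
Line 5: ['car', 'picture', 'keyboard'] (min_width=20, slack=0)
Line 6: ['pencil', 'chair', 'cherry'] (min_width=19, slack=1)
Line 7: ['car', 'box', 'big', 'corn'] (min_width=16, slack=4)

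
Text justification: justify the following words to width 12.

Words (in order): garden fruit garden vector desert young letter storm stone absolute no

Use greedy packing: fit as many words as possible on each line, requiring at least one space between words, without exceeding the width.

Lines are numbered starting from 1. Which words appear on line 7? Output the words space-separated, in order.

Answer: absolute no

Derivation:
Line 1: ['garden', 'fruit'] (min_width=12, slack=0)
Line 2: ['garden'] (min_width=6, slack=6)
Line 3: ['vector'] (min_width=6, slack=6)
Line 4: ['desert', 'young'] (min_width=12, slack=0)
Line 5: ['letter', 'storm'] (min_width=12, slack=0)
Line 6: ['stone'] (min_width=5, slack=7)
Line 7: ['absolute', 'no'] (min_width=11, slack=1)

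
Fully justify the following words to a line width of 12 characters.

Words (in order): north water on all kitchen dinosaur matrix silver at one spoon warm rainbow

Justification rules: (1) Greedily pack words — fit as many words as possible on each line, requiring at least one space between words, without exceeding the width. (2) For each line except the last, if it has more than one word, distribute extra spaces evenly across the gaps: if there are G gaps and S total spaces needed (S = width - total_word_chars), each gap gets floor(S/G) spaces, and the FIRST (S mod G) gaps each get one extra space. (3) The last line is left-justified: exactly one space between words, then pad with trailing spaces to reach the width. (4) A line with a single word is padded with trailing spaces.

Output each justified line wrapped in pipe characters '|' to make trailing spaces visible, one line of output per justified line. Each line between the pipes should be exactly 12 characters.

Line 1: ['north', 'water'] (min_width=11, slack=1)
Line 2: ['on', 'all'] (min_width=6, slack=6)
Line 3: ['kitchen'] (min_width=7, slack=5)
Line 4: ['dinosaur'] (min_width=8, slack=4)
Line 5: ['matrix'] (min_width=6, slack=6)
Line 6: ['silver', 'at'] (min_width=9, slack=3)
Line 7: ['one', 'spoon'] (min_width=9, slack=3)
Line 8: ['warm', 'rainbow'] (min_width=12, slack=0)

Answer: |north  water|
|on       all|
|kitchen     |
|dinosaur    |
|matrix      |
|silver    at|
|one    spoon|
|warm rainbow|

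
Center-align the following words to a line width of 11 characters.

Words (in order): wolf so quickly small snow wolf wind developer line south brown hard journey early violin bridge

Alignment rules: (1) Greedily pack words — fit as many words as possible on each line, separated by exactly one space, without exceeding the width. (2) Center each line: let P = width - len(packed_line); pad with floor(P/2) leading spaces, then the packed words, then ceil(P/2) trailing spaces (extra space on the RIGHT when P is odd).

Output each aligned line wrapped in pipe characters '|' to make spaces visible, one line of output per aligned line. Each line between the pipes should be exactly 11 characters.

Line 1: ['wolf', 'so'] (min_width=7, slack=4)
Line 2: ['quickly'] (min_width=7, slack=4)
Line 3: ['small', 'snow'] (min_width=10, slack=1)
Line 4: ['wolf', 'wind'] (min_width=9, slack=2)
Line 5: ['developer'] (min_width=9, slack=2)
Line 6: ['line', 'south'] (min_width=10, slack=1)
Line 7: ['brown', 'hard'] (min_width=10, slack=1)
Line 8: ['journey'] (min_width=7, slack=4)
Line 9: ['early'] (min_width=5, slack=6)
Line 10: ['violin'] (min_width=6, slack=5)
Line 11: ['bridge'] (min_width=6, slack=5)

Answer: |  wolf so  |
|  quickly  |
|small snow |
| wolf wind |
| developer |
|line south |
|brown hard |
|  journey  |
|   early   |
|  violin   |
|  bridge   |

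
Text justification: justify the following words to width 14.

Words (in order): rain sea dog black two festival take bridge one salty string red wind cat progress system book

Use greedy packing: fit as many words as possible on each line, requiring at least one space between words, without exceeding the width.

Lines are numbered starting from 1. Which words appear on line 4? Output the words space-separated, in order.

Answer: bridge one

Derivation:
Line 1: ['rain', 'sea', 'dog'] (min_width=12, slack=2)
Line 2: ['black', 'two'] (min_width=9, slack=5)
Line 3: ['festival', 'take'] (min_width=13, slack=1)
Line 4: ['bridge', 'one'] (min_width=10, slack=4)
Line 5: ['salty', 'string'] (min_width=12, slack=2)
Line 6: ['red', 'wind', 'cat'] (min_width=12, slack=2)
Line 7: ['progress'] (min_width=8, slack=6)
Line 8: ['system', 'book'] (min_width=11, slack=3)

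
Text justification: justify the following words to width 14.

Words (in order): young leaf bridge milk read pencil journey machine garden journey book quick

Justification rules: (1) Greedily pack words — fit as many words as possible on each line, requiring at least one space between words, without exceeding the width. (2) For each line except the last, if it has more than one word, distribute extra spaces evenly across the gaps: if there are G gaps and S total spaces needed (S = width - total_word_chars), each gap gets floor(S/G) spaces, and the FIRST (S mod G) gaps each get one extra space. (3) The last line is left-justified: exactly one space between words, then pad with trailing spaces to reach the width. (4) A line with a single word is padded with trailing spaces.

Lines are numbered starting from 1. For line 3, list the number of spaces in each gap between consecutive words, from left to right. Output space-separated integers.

Line 1: ['young', 'leaf'] (min_width=10, slack=4)
Line 2: ['bridge', 'milk'] (min_width=11, slack=3)
Line 3: ['read', 'pencil'] (min_width=11, slack=3)
Line 4: ['journey'] (min_width=7, slack=7)
Line 5: ['machine', 'garden'] (min_width=14, slack=0)
Line 6: ['journey', 'book'] (min_width=12, slack=2)
Line 7: ['quick'] (min_width=5, slack=9)

Answer: 4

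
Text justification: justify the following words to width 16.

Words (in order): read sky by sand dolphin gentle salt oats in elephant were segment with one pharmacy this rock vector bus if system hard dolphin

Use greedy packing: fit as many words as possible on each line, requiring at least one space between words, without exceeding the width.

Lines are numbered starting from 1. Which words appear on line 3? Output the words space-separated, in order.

Answer: salt oats in

Derivation:
Line 1: ['read', 'sky', 'by', 'sand'] (min_width=16, slack=0)
Line 2: ['dolphin', 'gentle'] (min_width=14, slack=2)
Line 3: ['salt', 'oats', 'in'] (min_width=12, slack=4)
Line 4: ['elephant', 'were'] (min_width=13, slack=3)
Line 5: ['segment', 'with', 'one'] (min_width=16, slack=0)
Line 6: ['pharmacy', 'this'] (min_width=13, slack=3)
Line 7: ['rock', 'vector', 'bus'] (min_width=15, slack=1)
Line 8: ['if', 'system', 'hard'] (min_width=14, slack=2)
Line 9: ['dolphin'] (min_width=7, slack=9)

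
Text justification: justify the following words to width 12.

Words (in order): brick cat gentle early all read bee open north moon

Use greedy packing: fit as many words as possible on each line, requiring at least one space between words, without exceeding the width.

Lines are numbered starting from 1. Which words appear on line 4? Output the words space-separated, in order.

Answer: open north

Derivation:
Line 1: ['brick', 'cat'] (min_width=9, slack=3)
Line 2: ['gentle', 'early'] (min_width=12, slack=0)
Line 3: ['all', 'read', 'bee'] (min_width=12, slack=0)
Line 4: ['open', 'north'] (min_width=10, slack=2)
Line 5: ['moon'] (min_width=4, slack=8)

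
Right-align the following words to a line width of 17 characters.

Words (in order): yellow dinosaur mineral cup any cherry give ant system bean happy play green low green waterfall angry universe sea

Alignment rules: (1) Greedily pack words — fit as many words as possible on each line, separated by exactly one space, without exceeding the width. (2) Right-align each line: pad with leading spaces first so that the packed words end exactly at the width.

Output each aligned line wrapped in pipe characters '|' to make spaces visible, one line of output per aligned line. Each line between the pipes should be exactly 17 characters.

Line 1: ['yellow', 'dinosaur'] (min_width=15, slack=2)
Line 2: ['mineral', 'cup', 'any'] (min_width=15, slack=2)
Line 3: ['cherry', 'give', 'ant'] (min_width=15, slack=2)
Line 4: ['system', 'bean', 'happy'] (min_width=17, slack=0)
Line 5: ['play', 'green', 'low'] (min_width=14, slack=3)
Line 6: ['green', 'waterfall'] (min_width=15, slack=2)
Line 7: ['angry', 'universe'] (min_width=14, slack=3)
Line 8: ['sea'] (min_width=3, slack=14)

Answer: |  yellow dinosaur|
|  mineral cup any|
|  cherry give ant|
|system bean happy|
|   play green low|
|  green waterfall|
|   angry universe|
|              sea|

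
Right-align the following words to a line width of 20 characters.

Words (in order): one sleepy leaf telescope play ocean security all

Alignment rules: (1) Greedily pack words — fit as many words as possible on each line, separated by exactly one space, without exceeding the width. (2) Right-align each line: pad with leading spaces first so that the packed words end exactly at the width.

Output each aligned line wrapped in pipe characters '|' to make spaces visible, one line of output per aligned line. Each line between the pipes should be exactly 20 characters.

Line 1: ['one', 'sleepy', 'leaf'] (min_width=15, slack=5)
Line 2: ['telescope', 'play', 'ocean'] (min_width=20, slack=0)
Line 3: ['security', 'all'] (min_width=12, slack=8)

Answer: |     one sleepy leaf|
|telescope play ocean|
|        security all|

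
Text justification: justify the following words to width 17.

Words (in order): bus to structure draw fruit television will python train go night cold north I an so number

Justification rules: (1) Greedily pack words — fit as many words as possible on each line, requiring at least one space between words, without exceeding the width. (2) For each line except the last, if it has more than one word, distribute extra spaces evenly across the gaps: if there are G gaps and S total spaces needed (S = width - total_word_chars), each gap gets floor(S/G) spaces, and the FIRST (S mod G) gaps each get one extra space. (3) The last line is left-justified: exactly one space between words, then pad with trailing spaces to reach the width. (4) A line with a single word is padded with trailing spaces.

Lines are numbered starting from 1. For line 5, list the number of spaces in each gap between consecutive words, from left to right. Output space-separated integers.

Line 1: ['bus', 'to', 'structure'] (min_width=16, slack=1)
Line 2: ['draw', 'fruit'] (min_width=10, slack=7)
Line 3: ['television', 'will'] (min_width=15, slack=2)
Line 4: ['python', 'train', 'go'] (min_width=15, slack=2)
Line 5: ['night', 'cold', 'north'] (min_width=16, slack=1)
Line 6: ['I', 'an', 'so', 'number'] (min_width=14, slack=3)

Answer: 2 1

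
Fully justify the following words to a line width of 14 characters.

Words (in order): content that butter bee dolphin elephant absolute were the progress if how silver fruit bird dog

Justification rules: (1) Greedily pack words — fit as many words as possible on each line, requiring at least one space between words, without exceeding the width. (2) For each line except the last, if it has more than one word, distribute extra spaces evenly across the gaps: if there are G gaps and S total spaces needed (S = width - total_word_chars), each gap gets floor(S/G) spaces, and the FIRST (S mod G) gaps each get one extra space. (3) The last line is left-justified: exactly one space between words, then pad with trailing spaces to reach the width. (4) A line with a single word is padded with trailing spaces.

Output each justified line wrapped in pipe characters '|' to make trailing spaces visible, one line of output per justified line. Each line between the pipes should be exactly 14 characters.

Line 1: ['content', 'that'] (min_width=12, slack=2)
Line 2: ['butter', 'bee'] (min_width=10, slack=4)
Line 3: ['dolphin'] (min_width=7, slack=7)
Line 4: ['elephant'] (min_width=8, slack=6)
Line 5: ['absolute', 'were'] (min_width=13, slack=1)
Line 6: ['the', 'progress'] (min_width=12, slack=2)
Line 7: ['if', 'how', 'silver'] (min_width=13, slack=1)
Line 8: ['fruit', 'bird', 'dog'] (min_width=14, slack=0)

Answer: |content   that|
|butter     bee|
|dolphin       |
|elephant      |
|absolute  were|
|the   progress|
|if  how silver|
|fruit bird dog|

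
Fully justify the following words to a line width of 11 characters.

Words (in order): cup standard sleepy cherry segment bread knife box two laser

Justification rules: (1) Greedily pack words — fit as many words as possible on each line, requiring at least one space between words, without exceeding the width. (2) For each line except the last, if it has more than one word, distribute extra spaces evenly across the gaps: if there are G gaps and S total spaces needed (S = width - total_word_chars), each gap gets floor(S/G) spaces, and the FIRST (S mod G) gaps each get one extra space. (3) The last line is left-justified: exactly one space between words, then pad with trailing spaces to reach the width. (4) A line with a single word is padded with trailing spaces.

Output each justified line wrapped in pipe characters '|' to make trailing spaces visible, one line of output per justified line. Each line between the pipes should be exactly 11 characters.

Line 1: ['cup'] (min_width=3, slack=8)
Line 2: ['standard'] (min_width=8, slack=3)
Line 3: ['sleepy'] (min_width=6, slack=5)
Line 4: ['cherry'] (min_width=6, slack=5)
Line 5: ['segment'] (min_width=7, slack=4)
Line 6: ['bread', 'knife'] (min_width=11, slack=0)
Line 7: ['box', 'two'] (min_width=7, slack=4)
Line 8: ['laser'] (min_width=5, slack=6)

Answer: |cup        |
|standard   |
|sleepy     |
|cherry     |
|segment    |
|bread knife|
|box     two|
|laser      |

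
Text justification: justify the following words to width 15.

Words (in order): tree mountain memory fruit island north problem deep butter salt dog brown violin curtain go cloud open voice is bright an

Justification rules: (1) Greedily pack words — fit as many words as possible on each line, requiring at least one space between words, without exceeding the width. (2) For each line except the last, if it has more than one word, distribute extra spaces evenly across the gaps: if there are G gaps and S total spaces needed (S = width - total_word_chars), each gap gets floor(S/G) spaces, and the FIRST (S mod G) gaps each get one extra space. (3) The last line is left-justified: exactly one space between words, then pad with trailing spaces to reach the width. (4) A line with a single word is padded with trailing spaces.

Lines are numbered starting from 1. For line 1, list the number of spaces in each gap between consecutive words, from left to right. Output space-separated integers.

Answer: 3

Derivation:
Line 1: ['tree', 'mountain'] (min_width=13, slack=2)
Line 2: ['memory', 'fruit'] (min_width=12, slack=3)
Line 3: ['island', 'north'] (min_width=12, slack=3)
Line 4: ['problem', 'deep'] (min_width=12, slack=3)
Line 5: ['butter', 'salt', 'dog'] (min_width=15, slack=0)
Line 6: ['brown', 'violin'] (min_width=12, slack=3)
Line 7: ['curtain', 'go'] (min_width=10, slack=5)
Line 8: ['cloud', 'open'] (min_width=10, slack=5)
Line 9: ['voice', 'is', 'bright'] (min_width=15, slack=0)
Line 10: ['an'] (min_width=2, slack=13)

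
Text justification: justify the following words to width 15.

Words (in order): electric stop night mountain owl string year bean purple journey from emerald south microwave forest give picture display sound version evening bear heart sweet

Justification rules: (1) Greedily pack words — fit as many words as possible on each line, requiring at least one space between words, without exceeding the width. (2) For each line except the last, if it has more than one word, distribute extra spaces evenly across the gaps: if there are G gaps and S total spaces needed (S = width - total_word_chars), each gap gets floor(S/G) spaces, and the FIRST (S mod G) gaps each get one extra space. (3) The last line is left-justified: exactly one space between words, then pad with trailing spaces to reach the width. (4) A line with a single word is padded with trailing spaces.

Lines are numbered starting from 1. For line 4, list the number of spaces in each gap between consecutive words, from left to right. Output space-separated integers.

Line 1: ['electric', 'stop'] (min_width=13, slack=2)
Line 2: ['night', 'mountain'] (min_width=14, slack=1)
Line 3: ['owl', 'string', 'year'] (min_width=15, slack=0)
Line 4: ['bean', 'purple'] (min_width=11, slack=4)
Line 5: ['journey', 'from'] (min_width=12, slack=3)
Line 6: ['emerald', 'south'] (min_width=13, slack=2)
Line 7: ['microwave'] (min_width=9, slack=6)
Line 8: ['forest', 'give'] (min_width=11, slack=4)
Line 9: ['picture', 'display'] (min_width=15, slack=0)
Line 10: ['sound', 'version'] (min_width=13, slack=2)
Line 11: ['evening', 'bear'] (min_width=12, slack=3)
Line 12: ['heart', 'sweet'] (min_width=11, slack=4)

Answer: 5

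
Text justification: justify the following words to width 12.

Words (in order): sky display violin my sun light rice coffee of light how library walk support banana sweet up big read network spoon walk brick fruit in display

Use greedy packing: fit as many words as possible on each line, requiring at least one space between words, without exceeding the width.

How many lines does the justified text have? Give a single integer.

Answer: 13

Derivation:
Line 1: ['sky', 'display'] (min_width=11, slack=1)
Line 2: ['violin', 'my'] (min_width=9, slack=3)
Line 3: ['sun', 'light'] (min_width=9, slack=3)
Line 4: ['rice', 'coffee'] (min_width=11, slack=1)
Line 5: ['of', 'light', 'how'] (min_width=12, slack=0)
Line 6: ['library', 'walk'] (min_width=12, slack=0)
Line 7: ['support'] (min_width=7, slack=5)
Line 8: ['banana', 'sweet'] (min_width=12, slack=0)
Line 9: ['up', 'big', 'read'] (min_width=11, slack=1)
Line 10: ['network'] (min_width=7, slack=5)
Line 11: ['spoon', 'walk'] (min_width=10, slack=2)
Line 12: ['brick', 'fruit'] (min_width=11, slack=1)
Line 13: ['in', 'display'] (min_width=10, slack=2)
Total lines: 13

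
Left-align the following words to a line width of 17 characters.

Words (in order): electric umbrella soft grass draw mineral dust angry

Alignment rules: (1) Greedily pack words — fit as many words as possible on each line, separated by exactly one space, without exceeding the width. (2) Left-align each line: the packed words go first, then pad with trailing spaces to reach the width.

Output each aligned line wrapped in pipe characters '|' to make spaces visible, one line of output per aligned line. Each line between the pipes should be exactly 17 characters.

Answer: |electric umbrella|
|soft grass draw  |
|mineral dust     |
|angry            |

Derivation:
Line 1: ['electric', 'umbrella'] (min_width=17, slack=0)
Line 2: ['soft', 'grass', 'draw'] (min_width=15, slack=2)
Line 3: ['mineral', 'dust'] (min_width=12, slack=5)
Line 4: ['angry'] (min_width=5, slack=12)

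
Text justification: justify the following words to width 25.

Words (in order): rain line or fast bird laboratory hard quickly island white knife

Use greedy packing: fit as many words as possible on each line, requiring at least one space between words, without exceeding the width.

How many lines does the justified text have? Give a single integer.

Line 1: ['rain', 'line', 'or', 'fast', 'bird'] (min_width=22, slack=3)
Line 2: ['laboratory', 'hard', 'quickly'] (min_width=23, slack=2)
Line 3: ['island', 'white', 'knife'] (min_width=18, slack=7)
Total lines: 3

Answer: 3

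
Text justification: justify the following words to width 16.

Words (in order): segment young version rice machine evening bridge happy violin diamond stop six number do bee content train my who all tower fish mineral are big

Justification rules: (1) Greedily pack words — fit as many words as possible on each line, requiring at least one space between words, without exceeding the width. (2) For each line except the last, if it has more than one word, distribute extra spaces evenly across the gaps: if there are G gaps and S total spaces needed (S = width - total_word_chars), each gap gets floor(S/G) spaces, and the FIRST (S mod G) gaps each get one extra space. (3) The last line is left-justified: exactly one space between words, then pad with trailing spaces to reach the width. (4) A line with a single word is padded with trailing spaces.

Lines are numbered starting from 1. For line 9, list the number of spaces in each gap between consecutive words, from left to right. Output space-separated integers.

Line 1: ['segment', 'young'] (min_width=13, slack=3)
Line 2: ['version', 'rice'] (min_width=12, slack=4)
Line 3: ['machine', 'evening'] (min_width=15, slack=1)
Line 4: ['bridge', 'happy'] (min_width=12, slack=4)
Line 5: ['violin', 'diamond'] (min_width=14, slack=2)
Line 6: ['stop', 'six', 'number'] (min_width=15, slack=1)
Line 7: ['do', 'bee', 'content'] (min_width=14, slack=2)
Line 8: ['train', 'my', 'who', 'all'] (min_width=16, slack=0)
Line 9: ['tower', 'fish'] (min_width=10, slack=6)
Line 10: ['mineral', 'are', 'big'] (min_width=15, slack=1)

Answer: 7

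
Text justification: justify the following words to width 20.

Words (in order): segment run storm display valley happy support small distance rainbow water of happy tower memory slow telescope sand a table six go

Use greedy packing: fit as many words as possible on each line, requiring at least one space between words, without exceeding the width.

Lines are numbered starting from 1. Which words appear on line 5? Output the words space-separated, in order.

Answer: water of happy tower

Derivation:
Line 1: ['segment', 'run', 'storm'] (min_width=17, slack=3)
Line 2: ['display', 'valley', 'happy'] (min_width=20, slack=0)
Line 3: ['support', 'small'] (min_width=13, slack=7)
Line 4: ['distance', 'rainbow'] (min_width=16, slack=4)
Line 5: ['water', 'of', 'happy', 'tower'] (min_width=20, slack=0)
Line 6: ['memory', 'slow'] (min_width=11, slack=9)
Line 7: ['telescope', 'sand', 'a'] (min_width=16, slack=4)
Line 8: ['table', 'six', 'go'] (min_width=12, slack=8)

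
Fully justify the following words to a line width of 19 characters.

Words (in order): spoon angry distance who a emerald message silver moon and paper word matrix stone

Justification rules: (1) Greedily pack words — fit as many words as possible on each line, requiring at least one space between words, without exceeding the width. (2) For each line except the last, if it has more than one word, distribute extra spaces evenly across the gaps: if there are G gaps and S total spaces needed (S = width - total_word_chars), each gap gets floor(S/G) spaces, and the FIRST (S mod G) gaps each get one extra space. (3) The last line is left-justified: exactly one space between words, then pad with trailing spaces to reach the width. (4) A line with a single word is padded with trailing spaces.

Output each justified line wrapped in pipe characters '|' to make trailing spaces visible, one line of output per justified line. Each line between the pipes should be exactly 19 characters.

Answer: |spoon         angry|
|distance    who   a|
|emerald     message|
|silver   moon   and|
|paper  word  matrix|
|stone              |

Derivation:
Line 1: ['spoon', 'angry'] (min_width=11, slack=8)
Line 2: ['distance', 'who', 'a'] (min_width=14, slack=5)
Line 3: ['emerald', 'message'] (min_width=15, slack=4)
Line 4: ['silver', 'moon', 'and'] (min_width=15, slack=4)
Line 5: ['paper', 'word', 'matrix'] (min_width=17, slack=2)
Line 6: ['stone'] (min_width=5, slack=14)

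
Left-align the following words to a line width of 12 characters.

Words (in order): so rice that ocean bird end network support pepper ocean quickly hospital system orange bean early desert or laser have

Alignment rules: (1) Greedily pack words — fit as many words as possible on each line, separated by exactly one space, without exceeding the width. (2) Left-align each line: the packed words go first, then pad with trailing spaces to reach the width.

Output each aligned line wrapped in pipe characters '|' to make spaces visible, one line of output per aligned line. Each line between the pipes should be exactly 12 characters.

Answer: |so rice that|
|ocean bird  |
|end network |
|support     |
|pepper ocean|
|quickly     |
|hospital    |
|system      |
|orange bean |
|early desert|
|or laser    |
|have        |

Derivation:
Line 1: ['so', 'rice', 'that'] (min_width=12, slack=0)
Line 2: ['ocean', 'bird'] (min_width=10, slack=2)
Line 3: ['end', 'network'] (min_width=11, slack=1)
Line 4: ['support'] (min_width=7, slack=5)
Line 5: ['pepper', 'ocean'] (min_width=12, slack=0)
Line 6: ['quickly'] (min_width=7, slack=5)
Line 7: ['hospital'] (min_width=8, slack=4)
Line 8: ['system'] (min_width=6, slack=6)
Line 9: ['orange', 'bean'] (min_width=11, slack=1)
Line 10: ['early', 'desert'] (min_width=12, slack=0)
Line 11: ['or', 'laser'] (min_width=8, slack=4)
Line 12: ['have'] (min_width=4, slack=8)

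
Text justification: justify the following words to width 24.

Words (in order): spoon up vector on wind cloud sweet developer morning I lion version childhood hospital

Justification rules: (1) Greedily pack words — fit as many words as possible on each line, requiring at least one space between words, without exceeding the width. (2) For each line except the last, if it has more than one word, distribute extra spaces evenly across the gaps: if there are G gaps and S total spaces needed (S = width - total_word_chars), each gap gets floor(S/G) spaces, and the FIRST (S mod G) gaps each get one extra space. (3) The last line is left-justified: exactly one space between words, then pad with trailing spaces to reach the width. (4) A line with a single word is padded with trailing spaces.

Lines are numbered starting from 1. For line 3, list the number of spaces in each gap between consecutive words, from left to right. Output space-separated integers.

Line 1: ['spoon', 'up', 'vector', 'on', 'wind'] (min_width=23, slack=1)
Line 2: ['cloud', 'sweet', 'developer'] (min_width=21, slack=3)
Line 3: ['morning', 'I', 'lion', 'version'] (min_width=22, slack=2)
Line 4: ['childhood', 'hospital'] (min_width=18, slack=6)

Answer: 2 2 1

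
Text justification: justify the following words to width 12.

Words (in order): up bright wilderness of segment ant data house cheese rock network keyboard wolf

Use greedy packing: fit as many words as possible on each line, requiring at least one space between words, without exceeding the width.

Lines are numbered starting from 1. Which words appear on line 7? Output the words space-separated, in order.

Line 1: ['up', 'bright'] (min_width=9, slack=3)
Line 2: ['wilderness'] (min_width=10, slack=2)
Line 3: ['of', 'segment'] (min_width=10, slack=2)
Line 4: ['ant', 'data'] (min_width=8, slack=4)
Line 5: ['house', 'cheese'] (min_width=12, slack=0)
Line 6: ['rock', 'network'] (min_width=12, slack=0)
Line 7: ['keyboard'] (min_width=8, slack=4)
Line 8: ['wolf'] (min_width=4, slack=8)

Answer: keyboard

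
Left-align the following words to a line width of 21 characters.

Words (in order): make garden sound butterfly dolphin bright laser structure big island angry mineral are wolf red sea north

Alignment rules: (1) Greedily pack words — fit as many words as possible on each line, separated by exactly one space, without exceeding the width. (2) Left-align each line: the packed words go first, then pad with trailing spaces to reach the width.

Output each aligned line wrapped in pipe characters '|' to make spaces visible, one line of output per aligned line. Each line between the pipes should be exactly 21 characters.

Line 1: ['make', 'garden', 'sound'] (min_width=17, slack=4)
Line 2: ['butterfly', 'dolphin'] (min_width=17, slack=4)
Line 3: ['bright', 'laser'] (min_width=12, slack=9)
Line 4: ['structure', 'big', 'island'] (min_width=20, slack=1)
Line 5: ['angry', 'mineral', 'are'] (min_width=17, slack=4)
Line 6: ['wolf', 'red', 'sea', 'north'] (min_width=18, slack=3)

Answer: |make garden sound    |
|butterfly dolphin    |
|bright laser         |
|structure big island |
|angry mineral are    |
|wolf red sea north   |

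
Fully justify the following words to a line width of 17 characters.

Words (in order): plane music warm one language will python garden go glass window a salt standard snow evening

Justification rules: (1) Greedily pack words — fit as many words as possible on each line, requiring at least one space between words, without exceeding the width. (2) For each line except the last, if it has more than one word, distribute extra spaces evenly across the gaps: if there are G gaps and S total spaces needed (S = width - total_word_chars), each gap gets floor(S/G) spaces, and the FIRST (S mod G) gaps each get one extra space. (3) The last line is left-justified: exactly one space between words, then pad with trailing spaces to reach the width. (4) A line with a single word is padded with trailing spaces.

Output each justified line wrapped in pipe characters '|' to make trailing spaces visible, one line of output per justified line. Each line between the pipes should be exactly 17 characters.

Line 1: ['plane', 'music', 'warm'] (min_width=16, slack=1)
Line 2: ['one', 'language', 'will'] (min_width=17, slack=0)
Line 3: ['python', 'garden', 'go'] (min_width=16, slack=1)
Line 4: ['glass', 'window', 'a'] (min_width=14, slack=3)
Line 5: ['salt', 'standard'] (min_width=13, slack=4)
Line 6: ['snow', 'evening'] (min_width=12, slack=5)

Answer: |plane  music warm|
|one language will|
|python  garden go|
|glass   window  a|
|salt     standard|
|snow evening     |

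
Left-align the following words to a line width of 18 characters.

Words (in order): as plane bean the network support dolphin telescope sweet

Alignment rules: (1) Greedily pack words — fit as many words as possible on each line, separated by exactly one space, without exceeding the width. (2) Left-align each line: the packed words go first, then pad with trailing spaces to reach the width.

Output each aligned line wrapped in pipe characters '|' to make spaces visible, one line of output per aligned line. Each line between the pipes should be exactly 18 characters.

Line 1: ['as', 'plane', 'bean', 'the'] (min_width=17, slack=1)
Line 2: ['network', 'support'] (min_width=15, slack=3)
Line 3: ['dolphin', 'telescope'] (min_width=17, slack=1)
Line 4: ['sweet'] (min_width=5, slack=13)

Answer: |as plane bean the |
|network support   |
|dolphin telescope |
|sweet             |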